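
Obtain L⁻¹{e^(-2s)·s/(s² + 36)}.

L⁻¹{s/(s² + 36)} = cos(6t). By the time shift theorem, L⁻¹{e^(-as)F(s)} = u(t-a)f(t-a) with a=2, so L⁻¹{e^(-2s)·s/(s² + 36)} = u(t-2)·cos(6(t-2))

Final answer: u(t-2)·cos(6(t-2))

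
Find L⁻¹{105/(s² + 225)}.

This is the form c·a/(s² + a²) with a = 15, c = 7. L⁻¹ = 7·sin(15t)

Final answer: 7·sin(15t)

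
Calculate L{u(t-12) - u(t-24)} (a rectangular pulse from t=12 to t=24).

L{u(t-a)} = e^(-as)/s. L{u(t-12) - u(t-24)} = (e^(-12s) - e^(-24s))/s

Final answer: (e^(-12s) - e^(-24s))/s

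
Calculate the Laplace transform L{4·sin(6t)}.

L{sin(ωt)} = ω/(s² + ω²), so L{sin(6t)} = 6/(s² + 36). Then L{4·sin(6t)} = 4·6/(s² + 36) = 24/(s² + 36)

Final answer: 24/(s² + 36)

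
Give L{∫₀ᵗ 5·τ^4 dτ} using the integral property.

L{∫₀ᵗ f(τ)dτ} = F(s)/s with f(t) = 5t^4. F(s) = 120/s^5, so L{∫₀ᵗ 5·τ^4 dτ} = (120/s^5)/s = 120/s^6. (Check: ∫₀ᵗ 5·τ^4 dτ = 5t^5/5.)

Final answer: 120/s^6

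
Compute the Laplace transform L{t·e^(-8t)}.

L{t^n·e^(at)} = n!/(s-a)^(n+1), so L{t·e^(-8t)} = 1/(s+8)^2

Final answer: 1/(s+8)^2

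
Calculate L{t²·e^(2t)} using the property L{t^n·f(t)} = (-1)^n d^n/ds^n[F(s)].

L{e^(2t)} = 1/(s-2). d/ds[1/(s-2)] = -1/(s-2)². d²/ds²[1/(s-2)] = 2/(s-2)³. So L{t²·e^(2t)} = (-1)² · 2/(s-2)³ = 2/(s-2)³

Final answer: 2/(s-2)³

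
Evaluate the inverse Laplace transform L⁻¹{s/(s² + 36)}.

L⁻¹{s/(s² + 36)} = cos(6t)

Final answer: cos(6t)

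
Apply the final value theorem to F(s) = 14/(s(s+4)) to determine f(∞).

f(∞) = lim_{s→0} s·14/(s(s+4)) = lim_{s→0} 14/(s+4) = 14/4 = 7/2

Final answer: 7/2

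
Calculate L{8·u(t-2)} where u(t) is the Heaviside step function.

L{u(t-a)} = e^(-as)/s. Here a=2, so L{u(t-2)} = e^(-2s)/s, and L{8·u(t-2)} = 8·e^(-2s)/s

Final answer: 8·e^(-2s)/s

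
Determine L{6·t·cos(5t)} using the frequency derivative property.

L{cos(5t)} = s/(s² + 25). Derivative: d/ds[s/(s² + 25)] = [(s² + 25) - s·2s]/(s² + 25)² = (25 - s²)/(s² + 25)². So L{t·cos(5t)} = -F'(s) = (s² - 25)/(s² + 25)². Then L{6·t·cos(5t)} = 6·(s² - 25)/(s² + 25)²

Final answer: 6·(s² - 25)/(s² + 25)²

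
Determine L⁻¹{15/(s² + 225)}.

This is the form c·a/(s² + a²) with a = 15. L⁻¹ = sin(15t)

Final answer: sin(15t)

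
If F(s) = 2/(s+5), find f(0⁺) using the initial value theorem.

f(0⁺) = lim_{s→∞} s·2/(s+5) = lim_{s→∞} 2s/(s+5) = 2

Final answer: 2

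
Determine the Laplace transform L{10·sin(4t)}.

L{sin(ωt)} = ω/(s² + ω²), so L{sin(4t)} = 4/(s² + 16). Then L{10·sin(4t)} = 10·4/(s² + 16) = 40/(s² + 16)

Final answer: 40/(s² + 16)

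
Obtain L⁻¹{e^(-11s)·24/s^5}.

L⁻¹{24/s^5} = t^4. By the time shift theorem, L⁻¹{e^(-as)F(s)} = u(t-a)f(t-a) with a=11, so L⁻¹{e^(-11s)·24/s^5} = u(t-11)·(t-11)^4

Final answer: u(t-11)·(t-11)^4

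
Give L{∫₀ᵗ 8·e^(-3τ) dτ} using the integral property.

L{∫₀ᵗ f(τ)dτ} = F(s)/s with F(s) = 8/(s+3), so L{∫₀ᵗ 8·e^(-3τ) dτ} = 8/(s(s+3))

Final answer: 8/(s(s+3))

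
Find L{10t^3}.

L{t^n} = n!/s^(n+1). So L{10t^3} = 10·3!/s^4 = 60/s^4

Final answer: 60/s^4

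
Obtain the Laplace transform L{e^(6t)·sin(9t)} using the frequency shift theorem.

Frequency shift: L{e^(at)f(t)} = F(s-a). L{e^(6t)·sin(9t)} = 9/((s-6)² + 81)

Final answer: 9/((s-6)² + 81)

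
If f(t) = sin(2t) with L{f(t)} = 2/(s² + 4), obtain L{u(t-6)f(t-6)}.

Time shift theorem: L{u(t-a)f(t-a)} = e^(-as)F(s). Here a=6, F(s) = 2/(s² + 4), so L{u(t-6)f(t-6)} = e^(-6s)·2/(s² + 4)

Final answer: e^(-6s)·2/(s² + 4)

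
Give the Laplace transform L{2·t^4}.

L{t^n} = n!/s^(n+1), so L{t^4} = 24/s^5. Then L{2·t^4} = 2·24/s^5 = 48/s^5

Final answer: 48/s^5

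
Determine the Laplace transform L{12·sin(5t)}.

L{sin(ωt)} = ω/(s² + ω²), so L{sin(5t)} = 5/(s² + 25). Then L{12·sin(5t)} = 12·5/(s² + 25) = 60/(s² + 25)

Final answer: 60/(s² + 25)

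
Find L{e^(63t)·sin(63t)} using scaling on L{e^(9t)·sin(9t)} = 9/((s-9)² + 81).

Scaling with a=7: L{e^(63t)·sin(63t)} = (1/7) · 9/((s/7-9)² + 81). Simplifying: 63/((s-63)² + 3969)

Final answer: 63/((s-63)² + 3969)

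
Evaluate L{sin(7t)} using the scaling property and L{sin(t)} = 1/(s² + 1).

Using L{f(at)} = (1/a)F(s/a) with a=7: L{sin(7t)} = (1/7) · 1/((s/7)² + 1) = (1/7) · 1·49/(s² + 49) = 7/(s² + 49)

Final answer: 7/(s² + 49)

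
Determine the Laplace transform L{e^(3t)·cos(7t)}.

L{e^(at)·cos(ωt)} = (s-a)/((s-a)² + ω²), so L{e^(3t)·cos(7t)} = (s-3)/((s-3)² + 49)

Final answer: (s-3)/((s-3)² + 49)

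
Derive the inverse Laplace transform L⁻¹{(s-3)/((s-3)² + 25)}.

Using frequency shift, L⁻¹{(s-3)/((s-3)² + 25)} = e^(3t)·cos(5t)

Final answer: e^(3t)·cos(5t)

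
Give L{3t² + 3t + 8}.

L{3t² + 3t + 8} = 3·2/s³ + 3/s² + 8/s = 6/s³ + 3/s² + 8/s

Final answer: 6/s³ + 3/s² + 8/s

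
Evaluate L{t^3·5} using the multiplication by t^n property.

L{5} = 5/s. d^1/ds^1[1/s] = -1/s². d^2/ds^2[1/s] = 2/s^3. d^3/ds^3[1/s] = -6/s^4. So L{t^3} = (-1)^{3}·-6/s^4 = 6/s^4. Then L{t^3·5} = 5·6/s^4 = 30/s^4

Final answer: 30/s^4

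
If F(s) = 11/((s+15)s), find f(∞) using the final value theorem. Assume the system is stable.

f(∞) = lim_{s→0} sF(s) = lim_{s→0} 11/(s+15) = 11/15

Final answer: 11/15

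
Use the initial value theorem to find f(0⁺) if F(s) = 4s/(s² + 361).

f(0⁺) = lim_{s→∞} s·4s/(s² + 361) = lim_{s→∞} 4s²/(s² + 361) = 4

Final answer: 4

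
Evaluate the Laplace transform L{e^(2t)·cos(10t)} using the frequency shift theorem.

Frequency shift: L{e^(at)f(t)} = F(s-a). L{e^(2t)·cos(10t)} = (s-2)/((s-2)² + 100)

Final answer: (s-2)/((s-2)² + 100)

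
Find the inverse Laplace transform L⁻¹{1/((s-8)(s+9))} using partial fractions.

Decompose: A/(s-8) + B/(s+9). A = 1/17, B = -1/17. f(t) = (e^(8t) - e^(-9t))/17

Final answer: (e^(8t) - e^(-9t))/17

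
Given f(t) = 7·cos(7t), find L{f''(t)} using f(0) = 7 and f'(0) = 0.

F(s) = 7s/(s² + 49). L{f''(t)} = s²F(s) - sf(0) - f'(0) = 7s³/(s² + 49) - 7s = (7s³ - 7s(s² + 49))/(s² + 49) = -343s/(s² + 49)

Final answer: -343s/(s² + 49)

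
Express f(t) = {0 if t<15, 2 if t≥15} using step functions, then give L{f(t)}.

f(t) = 2·u(t-15). L{u(t-15)} = e^(-15s)/s, so L{f(t)} = 2·e^(-15s)/s

Final answer: 2·e^(-15s)/s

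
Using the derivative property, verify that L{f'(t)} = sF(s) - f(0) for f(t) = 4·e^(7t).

f'(t) = 28e^(7t). Direct: L{f'(t)} = 28/(s-7). Property: s·4/(s-7) - 4 = (4s - 4(s-7))/(s-7) = 28/(s-7). ✓

Final answer: 28/(s-7)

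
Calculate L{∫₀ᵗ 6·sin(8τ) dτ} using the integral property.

L{∫₀ᵗ f(τ)dτ} = F(s)/s with F(s) = 48/(s² + 64), so the result is (48/(s² + 64))/s = 48/(s(s² + 64))

Final answer: 48/(s(s² + 64))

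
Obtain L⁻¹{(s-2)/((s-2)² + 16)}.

Using frequency shift: L⁻¹{(s-a)/((s-a)² + b²)} = e^(at)cos(bt). Here a=2, b=4

Final answer: e^(2t)·cos(4t)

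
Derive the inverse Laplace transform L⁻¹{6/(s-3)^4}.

L⁻¹{n!/(s-a)^(n+1)} = t^n·e^(at), so L⁻¹{6/(s-3)^4} = t^3·e^(3t)

Final answer: t^3·e^(3t)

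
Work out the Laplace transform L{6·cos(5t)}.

L{cos(ωt)} = s/(s² + ω²), so L{cos(5t)} = s/(s² + 25). Then L{6·cos(5t)} = 6·s/(s² + 25) = 6s/(s² + 25)

Final answer: 6s/(s² + 25)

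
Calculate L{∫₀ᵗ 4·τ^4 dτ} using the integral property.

L{∫₀ᵗ f(τ)dτ} = F(s)/s with f(t) = 4t^4. F(s) = 96/s^5, so L{∫₀ᵗ 4·τ^4 dτ} = (96/s^5)/s = 96/s^6. (Check: ∫₀ᵗ 4·τ^4 dτ = 4t^5/5.)

Final answer: 96/s^6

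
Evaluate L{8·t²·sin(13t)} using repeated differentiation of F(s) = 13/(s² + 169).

F(s) = 13/(s² + 169). F'(s) = -26s/(s² + 169)². F''(s) = -26(169 - 3s²)/(s² + 169)³ = (78s² - 4394)/(s² + 169)³. So L{t²·sin(13t)} = (-1)² F''(s) = (78s² - 4394)/(s² + 169)³. Then L{8·t²·sin(13t)} = 8·(78s² - 4394)/(s² + 169)³ = (624s² - 35152)/(s² + 169)³

Final answer: (624s² - 35152)/(s² + 169)³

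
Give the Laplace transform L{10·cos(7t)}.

L{cos(ωt)} = s/(s² + ω²), so L{cos(7t)} = s/(s² + 49). Then L{10·cos(7t)} = 10·s/(s² + 49) = 10s/(s² + 49)

Final answer: 10s/(s² + 49)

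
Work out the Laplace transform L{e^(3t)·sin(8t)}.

L{e^(at)·sin(ωt)} = ω/((s-a)² + ω²), so L{e^(3t)·sin(8t)} = 8/((s-3)² + 64)

Final answer: 8/((s-3)² + 64)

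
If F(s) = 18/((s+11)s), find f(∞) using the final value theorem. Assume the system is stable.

f(∞) = lim_{s→0} sF(s) = lim_{s→0} 18/(s+11) = 18/11

Final answer: 18/11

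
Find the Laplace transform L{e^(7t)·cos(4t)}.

L{e^(at)·cos(ωt)} = (s-a)/((s-a)² + ω²), so L{e^(7t)·cos(4t)} = (s-7)/((s-7)² + 16)

Final answer: (s-7)/((s-7)² + 16)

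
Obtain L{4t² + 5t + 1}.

L{4t² + 5t + 1} = 4·2/s³ + 5/s² + 1/s = 8/s³ + 5/s² + 1/s

Final answer: 8/s³ + 5/s² + 1/s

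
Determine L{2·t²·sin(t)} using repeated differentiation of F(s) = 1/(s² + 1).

F(s) = 1/(s² + 1). F'(s) = -2s/(s² + 1)². F''(s) = -2(1 - 3s²)/(s² + 1)³ = (6s² - 2)/(s² + 1)³. So L{t²·sin(t)} = (-1)² F''(s) = (6s² - 2)/(s² + 1)³. Then L{2·t²·sin(t)} = 2·(6s² - 2)/(s² + 1)³ = (12s² - 4)/(s² + 1)³

Final answer: (12s² - 4)/(s² + 1)³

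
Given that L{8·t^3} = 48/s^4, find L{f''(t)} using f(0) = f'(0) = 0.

L{f''(t)} = s²F(s) - sf(0) - f'(0) = s²·48/s^4 - 0 - 0 = 48/s^2

Final answer: 48/s^2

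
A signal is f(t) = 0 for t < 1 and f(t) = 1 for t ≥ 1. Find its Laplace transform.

f(t) = u(t-1). L{u(t-1)} = e^(-s)/s, so L{f(t)} = e^(-s)/s

Final answer: e^(-s)/s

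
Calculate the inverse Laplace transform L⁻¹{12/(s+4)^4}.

L⁻¹{n!/(s-a)^(n+1)} = t^n·e^(at) with n=3, a=-4. So L⁻¹{6/(s+4)^4} = t^3·e^(-4t), and L⁻¹{12/(s+4)^4} = (12/6)·t^3·e^(-4t) = 2·t^3·e^(-4t)

Final answer: 2·t^3·e^(-4t)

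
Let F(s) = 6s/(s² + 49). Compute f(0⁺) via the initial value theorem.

f(0⁺) = lim_{s→∞} s·6s/(s² + 49) = lim_{s→∞} 6s²/(s² + 49) = 6

Final answer: 6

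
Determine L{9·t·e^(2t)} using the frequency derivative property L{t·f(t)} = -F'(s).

L{e^(2t)} = 1/(s-2). By frequency derivative: L{t·e^(2t)} = -d/ds[1/(s-2)] = -(-1)/(s-2)² = 1/(s-2)². Then L{9·t·e^(2t)} = 9·1/(s-2)² = 9/(s-2)²

Final answer: 9/(s-2)²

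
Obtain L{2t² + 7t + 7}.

L{2t² + 7t + 7} = 2·2/s³ + 7/s² + 7/s = 4/s³ + 7/s² + 7/s

Final answer: 4/s³ + 7/s² + 7/s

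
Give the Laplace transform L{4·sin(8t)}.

L{sin(ωt)} = ω/(s² + ω²), so L{sin(8t)} = 8/(s² + 64). Then L{4·sin(8t)} = 4·8/(s² + 64) = 32/(s² + 64)

Final answer: 32/(s² + 64)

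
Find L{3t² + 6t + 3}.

L{3t² + 6t + 3} = 3·2/s³ + 6/s² + 3/s = 6/s³ + 6/s² + 3/s

Final answer: 6/s³ + 6/s² + 3/s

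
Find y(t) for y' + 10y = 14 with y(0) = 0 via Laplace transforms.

sY + 10Y = 14/s. Y = 14/(s(s+10)). Partial fractions: Y = 7/5/s - 7/5/(s+10)

Final answer: y(t) = 7/5(1 - e^(-10t))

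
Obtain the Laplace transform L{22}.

L{22} = 22 · L{1} = 22/s

Final answer: 22/s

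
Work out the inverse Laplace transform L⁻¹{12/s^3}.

L⁻¹{n!/s^(n+1)} = t^n with n=2. So L⁻¹{2/s^3} = t^2, and L⁻¹{12/s^3} = (12/2)·t^2 = 6·t^2

Final answer: 6·t^2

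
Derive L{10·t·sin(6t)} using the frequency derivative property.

L{sin(6t)} = 6/(s² + 36). By L{t·f(t)} = -F'(s): -d/ds[6/(s² + 36)] = -(6)·(-2s)/(s² + 36)² = 12s/(s² + 36)². Then L{10·t·sin(6t)} = 10·12s/(s² + 36)² = 120s/(s² + 36)²

Final answer: 120s/(s² + 36)²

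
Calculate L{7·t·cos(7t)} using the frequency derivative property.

L{cos(7t)} = s/(s² + 49). Derivative: d/ds[s/(s² + 49)] = [(s² + 49) - s·2s]/(s² + 49)² = (49 - s²)/(s² + 49)². So L{t·cos(7t)} = -F'(s) = (s² - 49)/(s² + 49)². Then L{7·t·cos(7t)} = 7·(s² - 49)/(s² + 49)²

Final answer: 7·(s² - 49)/(s² + 49)²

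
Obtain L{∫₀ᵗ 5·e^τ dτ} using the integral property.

L{∫₀ᵗ f(τ)dτ} = F(s)/s with F(s) = 5/(s-1), so L{∫₀ᵗ 5·e^τ dτ} = 5/(s(s-1))

Final answer: 5/(s(s-1))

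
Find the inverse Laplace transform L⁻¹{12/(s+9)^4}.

L⁻¹{n!/(s-a)^(n+1)} = t^n·e^(at) with n=3, a=-9. So L⁻¹{6/(s+9)^4} = t^3·e^(-9t), and L⁻¹{12/(s+9)^4} = (12/6)·t^3·e^(-9t) = 2·t^3·e^(-9t)

Final answer: 2·t^3·e^(-9t)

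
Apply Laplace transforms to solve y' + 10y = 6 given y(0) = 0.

sY + 10Y = 6/s. Y = 6/(s(s+10)). Partial fractions: Y = 3/5/s - 3/5/(s+10)

Final answer: y(t) = 3/5(1 - e^(-10t))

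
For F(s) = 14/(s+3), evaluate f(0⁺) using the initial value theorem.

f(0⁺) = lim_{s→∞} s·14/(s+3) = lim_{s→∞} 14s/(s+3) = 14

Final answer: 14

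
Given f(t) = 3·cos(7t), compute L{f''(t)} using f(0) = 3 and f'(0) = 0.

F(s) = 3s/(s² + 49). L{f''(t)} = s²F(s) - sf(0) - f'(0) = 3s³/(s² + 49) - 3s = (3s³ - 3s(s² + 49))/(s² + 49) = -147s/(s² + 49)

Final answer: -147s/(s² + 49)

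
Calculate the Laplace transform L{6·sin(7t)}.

L{sin(ωt)} = ω/(s² + ω²), so L{sin(7t)} = 7/(s² + 49). Then L{6·sin(7t)} = 6·7/(s² + 49) = 42/(s² + 49)

Final answer: 42/(s² + 49)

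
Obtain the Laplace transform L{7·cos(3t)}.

L{cos(ωt)} = s/(s² + ω²), so L{cos(3t)} = s/(s² + 9). Then L{7·cos(3t)} = 7·s/(s² + 9) = 7s/(s² + 9)

Final answer: 7s/(s² + 9)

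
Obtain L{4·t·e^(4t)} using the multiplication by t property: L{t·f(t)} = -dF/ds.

Using L{t^n·e^(at)} = n!/(s-a)^(n+1), L{t·e^(4t)} = 1/(s-4)^2, so L{4·t·e^(4t)} = 4·1/(s-4)^2 = 4/(s-4)^2

Final answer: 4/(s-4)^2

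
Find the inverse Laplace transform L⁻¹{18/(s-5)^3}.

L⁻¹{n!/(s-a)^(n+1)} = t^n·e^(at) with n=2, a=5. So L⁻¹{2/(s-5)^3} = t^2·e^(5t), and L⁻¹{18/(s-5)^3} = (18/2)·t^2·e^(5t) = 9·t^2·e^(5t)

Final answer: 9·t^2·e^(5t)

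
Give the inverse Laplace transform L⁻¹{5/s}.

L⁻¹{c/s} = c, so L⁻¹{5/s} = 5

Final answer: 5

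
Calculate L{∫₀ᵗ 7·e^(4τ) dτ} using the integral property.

L{∫₀ᵗ f(τ)dτ} = F(s)/s with F(s) = 7/(s-4), so L{∫₀ᵗ 7·e^(4τ) dτ} = 7/(s(s-4))

Final answer: 7/(s(s-4))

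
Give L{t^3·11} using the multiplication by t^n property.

L{11} = 11/s. d^1/ds^1[1/s] = -1/s². d^2/ds^2[1/s] = 2/s^3. d^3/ds^3[1/s] = -6/s^4. So L{t^3} = (-1)^{3}·-6/s^4 = 6/s^4. Then L{t^3·11} = 11·6/s^4 = 66/s^4

Final answer: 66/s^4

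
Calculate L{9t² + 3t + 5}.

L{9t² + 3t + 5} = 9·2/s³ + 3/s² + 5/s = 18/s³ + 3/s² + 5/s

Final answer: 18/s³ + 3/s² + 5/s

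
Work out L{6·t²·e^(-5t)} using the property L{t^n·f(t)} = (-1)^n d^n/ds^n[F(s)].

L{e^(-5t)} = 1/(s+5). d/ds[1/(s+5)] = -1/(s+5)². d²/ds²[1/(s+5)] = 2/(s+5)³. So L{t²·e^(-5t)} = (-1)² · 2/(s+5)³ = 2/(s+5)³. Then L{6·t²·e^(-5t)} = 6·2/(s+5)³ = 12/(s+5)³

Final answer: 12/(s+5)³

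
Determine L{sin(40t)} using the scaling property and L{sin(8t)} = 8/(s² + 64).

Using L{f(at)} = (1/a)F(s/a) with a=5: L{sin(40t)} = (1/5) · 8/((s/5)² + 64) = (1/5) · 8·25/(s² + 1600) = 40/(s² + 1600)

Final answer: 40/(s² + 1600)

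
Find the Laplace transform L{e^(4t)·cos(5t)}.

L{e^(at)·cos(ωt)} = (s-a)/((s-a)² + ω²), so L{e^(4t)·cos(5t)} = (s-4)/((s-4)² + 25)

Final answer: (s-4)/((s-4)² + 25)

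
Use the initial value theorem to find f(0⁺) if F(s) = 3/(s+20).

f(0⁺) = lim_{s→∞} s·3/(s+20) = lim_{s→∞} 3s/(s+20) = 3

Final answer: 3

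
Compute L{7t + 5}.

L{7t + 5} = 7·L{t} + 5·L{1} = 7/s² + 5/s

Final answer: 7/s² + 5/s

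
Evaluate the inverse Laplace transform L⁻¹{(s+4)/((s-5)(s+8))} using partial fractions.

Using partial fractions, f(t) = (9e^(5t) + 4e^(-8t))/13

Final answer: (9e^(5t) + 4e^(-8t))/13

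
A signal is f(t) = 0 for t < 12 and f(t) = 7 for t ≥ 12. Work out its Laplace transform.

f(t) = 7·u(t-12). L{u(t-12)} = e^(-12s)/s, so L{f(t)} = 7·e^(-12s)/s

Final answer: 7·e^(-12s)/s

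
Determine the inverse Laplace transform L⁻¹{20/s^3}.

L⁻¹{n!/s^(n+1)} = t^n with n=2. So L⁻¹{2/s^3} = t^2, and L⁻¹{20/s^3} = (20/2)·t^2 = 10·t^2

Final answer: 10·t^2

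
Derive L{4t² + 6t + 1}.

L{4t² + 6t + 1} = 4·2/s³ + 6/s² + 1/s = 8/s³ + 6/s² + 1/s

Final answer: 8/s³ + 6/s² + 1/s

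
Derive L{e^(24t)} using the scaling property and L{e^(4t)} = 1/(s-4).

Using L{f(at)} = (1/a)F(s/a) with a=6 and f(t) = e^(4t): L{e^(24t)} = (1/6) · 1/((s/6)-4) = (1/6) · 6/(s-24) = 1/(s-24)

Final answer: 1/(s-24)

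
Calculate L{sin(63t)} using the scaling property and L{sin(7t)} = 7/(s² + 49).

Using L{f(at)} = (1/a)F(s/a) with a=9: L{sin(63t)} = (1/9) · 7/((s/9)² + 49) = (1/9) · 7·81/(s² + 3969) = 63/(s² + 3969)

Final answer: 63/(s² + 3969)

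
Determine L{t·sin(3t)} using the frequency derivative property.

L{sin(3t)} = 3/(s² + 9). By L{t·f(t)} = -F'(s): -d/ds[3/(s² + 9)] = -(3)·(-2s)/(s² + 9)² = 6s/(s² + 9)²

Final answer: 6s/(s² + 9)²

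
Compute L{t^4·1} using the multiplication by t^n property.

L{1} = 1/s. d^1/ds^1[1/s] = -1/s². d^2/ds^2[1/s] = 2/s^3. d^3/ds^3[1/s] = -6/s^4. d^4/ds^4[1/s] = 24/s^5. So L{t^4} = (-1)^{4}·24/s^5 = 24/s^5

Final answer: 24/s^5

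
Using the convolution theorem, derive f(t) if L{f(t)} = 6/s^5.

6/s^5 = (6/s)·(1/s^4) = L{6}·L{t^3/6}. By convolution, f(t) = 6*t^3/6 = ∫₀ᵗ 6·τ^3/6 dτ = 6·t^4/24

Final answer: 6·t^4/24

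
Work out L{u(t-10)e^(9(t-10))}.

u(t-a)f(t-a) with f(t)=e^(9t). L{e^(9t)} = 1/(s-9). By time shift: e^(-10s)/(s-9)

Final answer: e^(-10s)/(s-9)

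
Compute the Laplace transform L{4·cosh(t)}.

L{cosh(ωt)} = s/(s² - ω²), so L{cosh(t)} = s/(s² - 1). Then L{4·cosh(t)} = 4·s/(s² - 1) = 4s/(s² - 1)

Final answer: 4s/(s² - 1)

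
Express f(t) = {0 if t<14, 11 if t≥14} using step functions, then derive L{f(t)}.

f(t) = 11·u(t-14). L{u(t-14)} = e^(-14s)/s, so L{f(t)} = 11·e^(-14s)/s

Final answer: 11·e^(-14s)/s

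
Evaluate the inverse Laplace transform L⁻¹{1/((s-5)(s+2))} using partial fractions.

Decompose: A/(s-5) + B/(s+2). A = 1/7, B = -1/7. f(t) = (e^(5t) - e^(-2t))/7

Final answer: (e^(5t) - e^(-2t))/7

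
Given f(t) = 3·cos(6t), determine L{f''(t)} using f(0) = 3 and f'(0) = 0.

F(s) = 3s/(s² + 36). L{f''(t)} = s²F(s) - sf(0) - f'(0) = 3s³/(s² + 36) - 3s = (3s³ - 3s(s² + 36))/(s² + 36) = -108s/(s² + 36)

Final answer: -108s/(s² + 36)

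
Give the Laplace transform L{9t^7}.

L{9t^7} = 9 · L{t^7} = 9 · 5040/s^8 = 45360/s^8

Final answer: 45360/s^8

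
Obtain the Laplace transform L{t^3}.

L{t^n} = n!/s^(n+1), so L{t^3} = 6/s^4

Final answer: 6/s^4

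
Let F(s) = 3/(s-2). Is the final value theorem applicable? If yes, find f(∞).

sF(s) = 3s/(s-2) has a pole at s = 2 in the right half-plane. Theorem does NOT apply (unstable system; f(t) = 3·e^(2t) grows without bound).

Final answer: Not applicable (unstable)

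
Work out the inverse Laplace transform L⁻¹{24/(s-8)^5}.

L⁻¹{n!/(s-a)^(n+1)} = t^n·e^(at), so L⁻¹{24/(s-8)^5} = t^4·e^(8t)

Final answer: t^4·e^(8t)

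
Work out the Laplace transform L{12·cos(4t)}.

L{cos(ωt)} = s/(s² + ω²), so L{cos(4t)} = s/(s² + 16). Then L{12·cos(4t)} = 12·s/(s² + 16) = 12s/(s² + 16)

Final answer: 12s/(s² + 16)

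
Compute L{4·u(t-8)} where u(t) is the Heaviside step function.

L{u(t-a)} = e^(-as)/s. Here a=8, so L{u(t-8)} = e^(-8s)/s, and L{4·u(t-8)} = 4·e^(-8s)/s

Final answer: 4·e^(-8s)/s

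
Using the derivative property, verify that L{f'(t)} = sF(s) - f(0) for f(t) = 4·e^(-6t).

f'(t) = -24e^(-6t). Direct: L{f'(t)} = -24/(s+6). Property: s·4/(s+6) - 4 = (4s - 4(s+6))/(s+6) = -24/(s+6). ✓

Final answer: -24/(s+6)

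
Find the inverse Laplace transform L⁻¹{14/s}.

L⁻¹{c/s} = c, so L⁻¹{14/s} = 14

Final answer: 14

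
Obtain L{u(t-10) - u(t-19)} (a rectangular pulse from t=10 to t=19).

L{u(t-a)} = e^(-as)/s. L{u(t-10) - u(t-19)} = (e^(-10s) - e^(-19s))/s

Final answer: (e^(-10s) - e^(-19s))/s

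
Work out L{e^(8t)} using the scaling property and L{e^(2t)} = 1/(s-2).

Using L{f(at)} = (1/a)F(s/a) with a=4 and f(t) = e^(2t): L{e^(8t)} = (1/4) · 1/((s/4)-2) = (1/4) · 4/(s-8) = 1/(s-8)

Final answer: 1/(s-8)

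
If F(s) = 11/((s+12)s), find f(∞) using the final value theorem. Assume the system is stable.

f(∞) = lim_{s→0} sF(s) = lim_{s→0} 11/(s+12) = 11/12

Final answer: 11/12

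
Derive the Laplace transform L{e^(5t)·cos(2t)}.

L{e^(at)·cos(ωt)} = (s-a)/((s-a)² + ω²), so L{e^(5t)·cos(2t)} = (s-5)/((s-5)² + 4)

Final answer: (s-5)/((s-5)² + 4)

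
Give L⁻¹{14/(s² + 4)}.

This is the form c·a/(s² + a²) with a = 2, c = 7. L⁻¹ = 7·sin(2t)

Final answer: 7·sin(2t)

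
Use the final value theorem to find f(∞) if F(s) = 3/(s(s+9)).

f(∞) = lim_{s→0} s·3/(s(s+9)) = lim_{s→0} 3/(s+9) = 3/9 = 1/3

Final answer: 1/3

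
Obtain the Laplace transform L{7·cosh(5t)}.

L{cosh(ωt)} = s/(s² - ω²), so L{cosh(5t)} = s/(s² - 25). Then L{7·cosh(5t)} = 7·s/(s² - 25) = 7s/(s² - 25)

Final answer: 7s/(s² - 25)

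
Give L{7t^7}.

L{t^n} = n!/s^(n+1). So L{7t^7} = 7·7!/s^8 = 35280/s^8

Final answer: 35280/s^8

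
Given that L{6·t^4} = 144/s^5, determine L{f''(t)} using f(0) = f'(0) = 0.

L{f''(t)} = s²F(s) - sf(0) - f'(0) = s²·144/s^5 - 0 - 0 = 144/s^3

Final answer: 144/s^3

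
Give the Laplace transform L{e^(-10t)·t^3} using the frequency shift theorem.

L{e^(at)·t^n} = n!/(s-a)^(n+1), so L{e^(-10t)·t^3} = 6/(s+10)^4

Final answer: 6/(s+10)^4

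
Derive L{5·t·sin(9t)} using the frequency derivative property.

L{sin(9t)} = 9/(s² + 81). By L{t·f(t)} = -F'(s): -d/ds[9/(s² + 81)] = -(9)·(-2s)/(s² + 81)² = 18s/(s² + 81)². Then L{5·t·sin(9t)} = 5·18s/(s² + 81)² = 90s/(s² + 81)²

Final answer: 90s/(s² + 81)²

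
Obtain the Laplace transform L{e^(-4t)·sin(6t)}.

L{e^(at)·sin(ωt)} = ω/((s-a)² + ω²), so L{e^(-4t)·sin(6t)} = 6/((s+4)² + 36)

Final answer: 6/((s+4)² + 36)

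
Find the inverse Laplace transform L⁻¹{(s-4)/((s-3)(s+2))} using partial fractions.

Using partial fractions, f(t) = (-e^(3t) + 6e^(-2t))/5

Final answer: (-e^(3t) + 6e^(-2t))/5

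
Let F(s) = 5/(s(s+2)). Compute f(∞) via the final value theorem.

f(∞) = lim_{s→0} s·5/(s(s+2)) = lim_{s→0} 5/(s+2) = 5/2 = 5/2

Final answer: 5/2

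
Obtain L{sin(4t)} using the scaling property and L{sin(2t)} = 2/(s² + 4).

Using L{f(at)} = (1/a)F(s/a) with a=2: L{sin(4t)} = (1/2) · 2/((s/2)² + 4) = (1/2) · 2·4/(s² + 16) = 4/(s² + 16)

Final answer: 4/(s² + 16)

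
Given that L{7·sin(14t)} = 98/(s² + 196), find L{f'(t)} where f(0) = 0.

L{f'(t)} = s·F(s) - f(0) = s·98/(s² + 196) - 0 = 98s/(s² + 196)

Final answer: 98s/(s² + 196)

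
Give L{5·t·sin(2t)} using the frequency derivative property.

L{sin(2t)} = 2/(s² + 4). By L{t·f(t)} = -F'(s): -d/ds[2/(s² + 4)] = -(2)·(-2s)/(s² + 4)² = 4s/(s² + 4)². Then L{5·t·sin(2t)} = 5·4s/(s² + 4)² = 20s/(s² + 4)²

Final answer: 20s/(s² + 4)²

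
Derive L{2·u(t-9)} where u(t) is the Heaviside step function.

L{u(t-a)} = e^(-as)/s. Here a=9, so L{u(t-9)} = e^(-9s)/s, and L{2·u(t-9)} = 2·e^(-9s)/s

Final answer: 2·e^(-9s)/s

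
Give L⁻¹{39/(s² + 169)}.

This is the form c·a/(s² + a²) with a = 13, c = 3. L⁻¹ = 3·sin(13t)

Final answer: 3·sin(13t)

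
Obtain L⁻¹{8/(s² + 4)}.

This is the form c·a/(s² + a²) with a = 2, c = 4. L⁻¹ = 4·sin(2t)

Final answer: 4·sin(2t)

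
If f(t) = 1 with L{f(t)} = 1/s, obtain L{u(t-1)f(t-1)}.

Time shift theorem: L{u(t-a)f(t-a)} = e^(-as)F(s). Here a=1, F(s) = 1/s, so L{u(t-1)f(t-1)} = e^(-s)·1/s

Final answer: e^(-s)·1/s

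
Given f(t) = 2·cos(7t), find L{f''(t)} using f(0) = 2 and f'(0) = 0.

F(s) = 2s/(s² + 49). L{f''(t)} = s²F(s) - sf(0) - f'(0) = 2s³/(s² + 49) - 2s = (2s³ - 2s(s² + 49))/(s² + 49) = -98s/(s² + 49)

Final answer: -98s/(s² + 49)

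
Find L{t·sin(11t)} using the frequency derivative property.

L{sin(11t)} = 11/(s² + 121). By L{t·f(t)} = -F'(s): -d/ds[11/(s² + 121)] = -(11)·(-2s)/(s² + 121)² = 22s/(s² + 121)²

Final answer: 22s/(s² + 121)²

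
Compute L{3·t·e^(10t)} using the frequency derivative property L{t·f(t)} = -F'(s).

L{e^(10t)} = 1/(s-10). By frequency derivative: L{t·e^(10t)} = -d/ds[1/(s-10)] = -(-1)/(s-10)² = 1/(s-10)². Then L{3·t·e^(10t)} = 3·1/(s-10)² = 3/(s-10)²

Final answer: 3/(s-10)²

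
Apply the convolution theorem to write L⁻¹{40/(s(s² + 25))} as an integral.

40/(s(s² + 25)) = (1/s)·(40/(s² + 25)) = L{1}·L{8·sin(5t)}. So f(t) = 1*(8·sin(5t)) = ∫₀ᵗ 8·sin(5τ) dτ

Final answer: ∫₀ᵗ 8·sin(5τ) dτ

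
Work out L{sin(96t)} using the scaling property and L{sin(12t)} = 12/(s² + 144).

Using L{f(at)} = (1/a)F(s/a) with a=8: L{sin(96t)} = (1/8) · 12/((s/8)² + 144) = (1/8) · 12·64/(s² + 9216) = 96/(s² + 9216)

Final answer: 96/(s² + 9216)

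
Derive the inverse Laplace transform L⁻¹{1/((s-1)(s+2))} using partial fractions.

Decompose: A/(s-1) + B/(s+2). A = 1/3, B = -1/3. f(t) = (e^t - e^(-2t))/3

Final answer: (e^t - e^(-2t))/3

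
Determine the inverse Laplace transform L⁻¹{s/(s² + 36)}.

L⁻¹{s/(s² + 36)} = cos(6t)

Final answer: cos(6t)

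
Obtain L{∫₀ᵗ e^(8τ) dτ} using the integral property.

L{∫₀ᵗ f(τ)dτ} = F(s)/s with F(s) = 1/(s-8), so L{∫₀ᵗ e^(8τ) dτ} = 1/(s(s-8))

Final answer: 1/(s(s-8))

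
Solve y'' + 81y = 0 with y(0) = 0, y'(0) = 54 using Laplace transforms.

L{y''} + 81L{y} = 0. s²Y - 0 - 54 + 81Y = 0. Y(s² + 81) = 54. Y = (54)/(s² + 81). Inverting: y(t) = 6sin(9t)

Final answer: y(t) = 6sin(9t)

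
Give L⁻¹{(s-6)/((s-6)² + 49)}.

Using frequency shift: L⁻¹{(s-a)/((s-a)² + b²)} = e^(at)cos(bt). Here a=6, b=7

Final answer: e^(6t)·cos(7t)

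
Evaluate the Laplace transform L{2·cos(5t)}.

L{cos(ωt)} = s/(s² + ω²), so L{cos(5t)} = s/(s² + 25). Then L{2·cos(5t)} = 2·s/(s² + 25) = 2s/(s² + 25)

Final answer: 2s/(s² + 25)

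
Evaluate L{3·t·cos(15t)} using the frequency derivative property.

L{cos(15t)} = s/(s² + 225). Derivative: d/ds[s/(s² + 225)] = [(s² + 225) - s·2s]/(s² + 225)² = (225 - s²)/(s² + 225)². So L{t·cos(15t)} = -F'(s) = (s² - 225)/(s² + 225)². Then L{3·t·cos(15t)} = 3·(s² - 225)/(s² + 225)²

Final answer: 3·(s² - 225)/(s² + 225)²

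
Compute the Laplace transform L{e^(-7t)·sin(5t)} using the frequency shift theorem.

Frequency shift: L{e^(at)f(t)} = F(s-a). L{e^(-7t)·sin(5t)} = 5/((s+7)² + 25)

Final answer: 5/((s+7)² + 25)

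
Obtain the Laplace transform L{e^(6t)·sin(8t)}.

L{e^(at)·sin(ωt)} = ω/((s-a)² + ω²), so L{e^(6t)·sin(8t)} = 8/((s-6)² + 64)

Final answer: 8/((s-6)² + 64)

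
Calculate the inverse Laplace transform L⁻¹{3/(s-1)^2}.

L⁻¹{n!/(s-a)^(n+1)} = t^n·e^(at) with n=1, a=1. So L⁻¹{1/(s-1)^2} = t·e^t, and L⁻¹{3/(s-1)^2} = (3/1)·t·e^t = 3·t·e^t

Final answer: 3·t·e^t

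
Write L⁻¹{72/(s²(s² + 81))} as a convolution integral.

72/(s²(s² + 81)) = (1/s²)·(72/(s² + 81)) = L{t}·L{8·sin(9t)}. So f(t) = t*(8·sin(9t)) = ∫₀ᵗ 8τ·sin(9(t-τ)) dτ

Final answer: ∫₀ᵗ 8τ·sin(9(t-τ)) dτ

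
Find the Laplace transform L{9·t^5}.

L{t^n} = n!/s^(n+1), so L{t^5} = 120/s^6. Then L{9·t^5} = 9·120/s^6 = 1080/s^6

Final answer: 1080/s^6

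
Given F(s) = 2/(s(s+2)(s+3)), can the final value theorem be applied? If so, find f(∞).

Poles of sF(s) = 2/((s+2)(s+3)) are at s = -2 and s = -3, both in the left half-plane. Theorem applies. f(∞) = lim_{s→0} sF(s) = 2/(2·3) = 1/3

Final answer: 1/3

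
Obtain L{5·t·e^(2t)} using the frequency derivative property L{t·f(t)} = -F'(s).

L{e^(2t)} = 1/(s-2). By frequency derivative: L{t·e^(2t)} = -d/ds[1/(s-2)] = -(-1)/(s-2)² = 1/(s-2)². Then L{5·t·e^(2t)} = 5·1/(s-2)² = 5/(s-2)²

Final answer: 5/(s-2)²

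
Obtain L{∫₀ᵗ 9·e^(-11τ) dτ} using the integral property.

L{∫₀ᵗ f(τ)dτ} = F(s)/s with F(s) = 9/(s+11), so L{∫₀ᵗ 9·e^(-11τ) dτ} = 9/(s(s+11))

Final answer: 9/(s(s+11))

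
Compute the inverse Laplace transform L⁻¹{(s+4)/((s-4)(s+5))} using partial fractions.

Using partial fractions, f(t) = (8e^(4t) + e^(-5t))/9

Final answer: (8e^(4t) + e^(-5t))/9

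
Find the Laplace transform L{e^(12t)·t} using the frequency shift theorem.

L{e^(at)·t^n} = n!/(s-a)^(n+1), so L{e^(12t)·t} = 1/(s-12)^2

Final answer: 1/(s-12)^2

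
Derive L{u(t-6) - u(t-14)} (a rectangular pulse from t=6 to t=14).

L{u(t-a)} = e^(-as)/s. L{u(t-6) - u(t-14)} = (e^(-6s) - e^(-14s))/s

Final answer: (e^(-6s) - e^(-14s))/s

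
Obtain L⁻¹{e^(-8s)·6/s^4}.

L⁻¹{6/s^4} = t^3. By the time shift theorem, L⁻¹{e^(-as)F(s)} = u(t-a)f(t-a) with a=8, so L⁻¹{e^(-8s)·6/s^4} = u(t-8)·(t-8)^3

Final answer: u(t-8)·(t-8)^3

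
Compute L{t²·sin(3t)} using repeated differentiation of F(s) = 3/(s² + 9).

F(s) = 3/(s² + 9). F'(s) = -6s/(s² + 9)². F''(s) = -6(9 - 3s²)/(s² + 9)³ = (18s² - 54)/(s² + 9)³. So L{t²·sin(3t)} = (-1)² F''(s) = (18s² - 54)/(s² + 9)³

Final answer: (18s² - 54)/(s² + 9)³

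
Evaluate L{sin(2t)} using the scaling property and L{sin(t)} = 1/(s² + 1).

Using L{f(at)} = (1/a)F(s/a) with a=2: L{sin(2t)} = (1/2) · 1/((s/2)² + 1) = (1/2) · 1·4/(s² + 4) = 2/(s² + 4)

Final answer: 2/(s² + 4)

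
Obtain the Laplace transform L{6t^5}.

L{6t^5} = 6 · L{t^5} = 6 · 120/s^6 = 720/s^6

Final answer: 720/s^6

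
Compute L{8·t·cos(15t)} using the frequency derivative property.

L{cos(15t)} = s/(s² + 225). Derivative: d/ds[s/(s² + 225)] = [(s² + 225) - s·2s]/(s² + 225)² = (225 - s²)/(s² + 225)². So L{t·cos(15t)} = -F'(s) = (s² - 225)/(s² + 225)². Then L{8·t·cos(15t)} = 8·(s² - 225)/(s² + 225)²

Final answer: 8·(s² - 225)/(s² + 225)²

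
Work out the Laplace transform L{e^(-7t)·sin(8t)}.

L{e^(at)·sin(ωt)} = ω/((s-a)² + ω²), so L{e^(-7t)·sin(8t)} = 8/((s+7)² + 64)

Final answer: 8/((s+7)² + 64)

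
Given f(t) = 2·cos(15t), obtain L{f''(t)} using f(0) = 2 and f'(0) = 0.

F(s) = 2s/(s² + 225). L{f''(t)} = s²F(s) - sf(0) - f'(0) = 2s³/(s² + 225) - 2s = (2s³ - 2s(s² + 225))/(s² + 225) = -450s/(s² + 225)

Final answer: -450s/(s² + 225)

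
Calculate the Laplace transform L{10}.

L{10} = 10 · L{1} = 10/s

Final answer: 10/s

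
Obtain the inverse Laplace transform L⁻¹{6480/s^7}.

L⁻¹{n!/s^(n+1)} = t^n with n=6. So L⁻¹{720/s^7} = t^6, and L⁻¹{6480/s^7} = (6480/720)·t^6 = 9·t^6

Final answer: 9·t^6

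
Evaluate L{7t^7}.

L{t^n} = n!/s^(n+1). So L{7t^7} = 7·7!/s^8 = 35280/s^8

Final answer: 35280/s^8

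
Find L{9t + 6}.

L{9t + 6} = 9·L{t} + 6·L{1} = 9/s² + 6/s

Final answer: 9/s² + 6/s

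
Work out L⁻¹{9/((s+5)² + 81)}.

Form: b/((s-a)² + b²) → e^(at)sin(bt). With a=-5, b=9

Final answer: e^(-5t)·sin(9t)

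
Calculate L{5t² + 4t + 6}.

L{5t² + 4t + 6} = 5·2/s³ + 4/s² + 6/s = 10/s³ + 4/s² + 6/s

Final answer: 10/s³ + 4/s² + 6/s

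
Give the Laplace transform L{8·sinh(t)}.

L{sinh(ωt)} = ω/(s² - ω²), so L{sinh(t)} = 1/(s² - 1). Then L{8·sinh(t)} = 8·1/(s² - 1) = 8/(s² - 1)

Final answer: 8/(s² - 1)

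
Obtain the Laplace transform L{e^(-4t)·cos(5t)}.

L{e^(at)·cos(ωt)} = (s-a)/((s-a)² + ω²), so L{e^(-4t)·cos(5t)} = (s+4)/((s+4)² + 25)

Final answer: (s+4)/((s+4)² + 25)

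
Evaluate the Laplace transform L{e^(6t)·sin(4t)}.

L{e^(at)·sin(ωt)} = ω/((s-a)² + ω²), so L{e^(6t)·sin(4t)} = 4/((s-6)² + 16)

Final answer: 4/((s-6)² + 16)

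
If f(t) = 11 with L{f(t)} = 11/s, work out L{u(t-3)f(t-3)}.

Time shift theorem: L{u(t-a)f(t-a)} = e^(-as)F(s). Here a=3, F(s) = 11/s, so L{u(t-3)f(t-3)} = e^(-3s)·11/s

Final answer: e^(-3s)·11/s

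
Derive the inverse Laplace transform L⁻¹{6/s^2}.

L⁻¹{n!/s^(n+1)} = t^n with n=1. So L⁻¹{1/s^2} = t, and L⁻¹{6/s^2} = (6/1)·t = 6·t

Final answer: 6·t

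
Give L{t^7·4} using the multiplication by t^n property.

L{4} = 4/s. d^1/ds^1[1/s] = -1/s². d^2/ds^2[1/s] = 2/s^3. d^3/ds^3[1/s] = -6/s^4. d^4/ds^4[1/s] = 24/s^5. d^5/ds^5[1/s] = -120/s^6. d^6/ds^6[1/s] = 720/s^7. d^7/ds^7[1/s] = -5040/s^8. So L{t^7} = (-1)^{7}·-5040/s^8 = 5040/s^8. Then L{t^7·4} = 4·5040/s^8 = 20160/s^8

Final answer: 20160/s^8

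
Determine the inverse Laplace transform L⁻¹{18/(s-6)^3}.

L⁻¹{n!/(s-a)^(n+1)} = t^n·e^(at) with n=2, a=6. So L⁻¹{2/(s-6)^3} = t^2·e^(6t), and L⁻¹{18/(s-6)^3} = (18/2)·t^2·e^(6t) = 9·t^2·e^(6t)

Final answer: 9·t^2·e^(6t)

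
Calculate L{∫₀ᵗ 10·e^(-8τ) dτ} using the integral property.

L{∫₀ᵗ f(τ)dτ} = F(s)/s with F(s) = 10/(s+8), so L{∫₀ᵗ 10·e^(-8τ) dτ} = 10/(s(s+8))

Final answer: 10/(s(s+8))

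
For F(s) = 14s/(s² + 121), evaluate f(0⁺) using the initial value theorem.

f(0⁺) = lim_{s→∞} s·14s/(s² + 121) = lim_{s→∞} 14s²/(s² + 121) = 14

Final answer: 14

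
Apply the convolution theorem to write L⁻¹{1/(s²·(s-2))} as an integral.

1/(s²·(s-2)) = (1/s^2)·(1/(s-2)) = L{t}·L{e^(2t)}. So f(t) = t*e^(2t) = ∫₀ᵗ τ·e^(2(t-τ)) dτ

Final answer: ∫₀ᵗ τ·e^(2(t-τ)) dτ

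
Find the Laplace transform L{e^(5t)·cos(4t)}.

L{e^(at)·cos(ωt)} = (s-a)/((s-a)² + ω²), so L{e^(5t)·cos(4t)} = (s-5)/((s-5)² + 16)

Final answer: (s-5)/((s-5)² + 16)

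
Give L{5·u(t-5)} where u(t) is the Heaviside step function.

L{u(t-a)} = e^(-as)/s. Here a=5, so L{u(t-5)} = e^(-5s)/s, and L{5·u(t-5)} = 5·e^(-5s)/s

Final answer: 5·e^(-5s)/s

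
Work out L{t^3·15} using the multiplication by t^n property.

L{15} = 15/s. d^1/ds^1[1/s] = -1/s². d^2/ds^2[1/s] = 2/s^3. d^3/ds^3[1/s] = -6/s^4. So L{t^3} = (-1)^{3}·-6/s^4 = 6/s^4. Then L{t^3·15} = 15·6/s^4 = 90/s^4

Final answer: 90/s^4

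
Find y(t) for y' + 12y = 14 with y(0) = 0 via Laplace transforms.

sY + 12Y = 14/s. Y = 14/(s(s+12)). Partial fractions: Y = 7/6/s - 7/6/(s+12)

Final answer: y(t) = 7/6(1 - e^(-12t))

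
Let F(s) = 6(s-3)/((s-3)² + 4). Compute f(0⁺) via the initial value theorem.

f(0⁺) = lim_{s→∞} sF(s) = lim_{s→∞} 6s(s-3)/((s-3)² + 4) = 6

Final answer: 6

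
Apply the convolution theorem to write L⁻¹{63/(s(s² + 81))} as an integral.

63/(s(s² + 81)) = (1/s)·(63/(s² + 81)) = L{1}·L{7·sin(9t)}. So f(t) = 1*(7·sin(9t)) = ∫₀ᵗ 7·sin(9τ) dτ

Final answer: ∫₀ᵗ 7·sin(9τ) dτ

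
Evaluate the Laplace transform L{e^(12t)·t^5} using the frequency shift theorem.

L{e^(at)·t^n} = n!/(s-a)^(n+1), so L{e^(12t)·t^5} = 120/(s-12)^6

Final answer: 120/(s-12)^6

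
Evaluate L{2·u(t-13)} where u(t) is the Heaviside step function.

L{u(t-a)} = e^(-as)/s. Here a=13, so L{u(t-13)} = e^(-13s)/s, and L{2·u(t-13)} = 2·e^(-13s)/s

Final answer: 2·e^(-13s)/s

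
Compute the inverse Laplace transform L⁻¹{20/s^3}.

L⁻¹{n!/s^(n+1)} = t^n with n=2. So L⁻¹{2/s^3} = t^2, and L⁻¹{20/s^3} = (20/2)·t^2 = 10·t^2

Final answer: 10·t^2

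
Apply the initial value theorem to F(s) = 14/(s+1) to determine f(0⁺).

f(0⁺) = lim_{s→∞} s·14/(s+1) = lim_{s→∞} 14s/(s+1) = 14

Final answer: 14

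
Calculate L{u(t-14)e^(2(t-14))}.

u(t-a)f(t-a) with f(t)=e^(2t). L{e^(2t)} = 1/(s-2). By time shift: e^(-14s)/(s-2)

Final answer: e^(-14s)/(s-2)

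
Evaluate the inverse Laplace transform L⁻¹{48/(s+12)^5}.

L⁻¹{n!/(s-a)^(n+1)} = t^n·e^(at) with n=4, a=-12. So L⁻¹{24/(s+12)^5} = t^4·e^(-12t), and L⁻¹{48/(s+12)^5} = (48/24)·t^4·e^(-12t) = 2·t^4·e^(-12t)

Final answer: 2·t^4·e^(-12t)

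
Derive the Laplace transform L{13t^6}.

L{13t^6} = 13 · L{t^6} = 13 · 720/s^7 = 9360/s^7

Final answer: 9360/s^7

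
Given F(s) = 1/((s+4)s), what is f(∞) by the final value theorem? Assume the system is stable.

f(∞) = lim_{s→0} sF(s) = lim_{s→0} 1/(s+4) = 1/4

Final answer: 1/4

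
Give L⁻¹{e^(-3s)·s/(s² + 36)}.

L⁻¹{s/(s² + 36)} = cos(6t). By the time shift theorem, L⁻¹{e^(-as)F(s)} = u(t-a)f(t-a) with a=3, so L⁻¹{e^(-3s)·s/(s² + 36)} = u(t-3)·cos(6(t-3))

Final answer: u(t-3)·cos(6(t-3))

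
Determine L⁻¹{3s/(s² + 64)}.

This is the form c·s/(s² + a²) with a = 8, c = 3. L⁻¹ = 3·cos(8t)

Final answer: 3·cos(8t)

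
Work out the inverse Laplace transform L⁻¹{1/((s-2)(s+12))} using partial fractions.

Decompose: A/(s-2) + B/(s+12). A = 1/14, B = -1/14. f(t) = (e^(2t) - e^(-12t))/14

Final answer: (e^(2t) - e^(-12t))/14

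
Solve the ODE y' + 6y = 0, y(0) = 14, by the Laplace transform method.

L{y'} + 6L{y} = 0. sY - 14 + 6Y = 0. Y(s+6) = 14. Y = 14/(s+6)

Final answer: y(t) = 14e^(-6t)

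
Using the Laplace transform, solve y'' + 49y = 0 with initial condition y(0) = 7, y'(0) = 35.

L{y''} + 49L{y} = 0. s²Y - 7s - 35 + 49Y = 0. Y(s² + 49) = 7s + 35. Y = (7s + 35)/(s² + 49). Inverting: y(t) = 7cos(7t) + 5sin(7t)

Final answer: y(t) = 7cos(7t) + 5sin(7t)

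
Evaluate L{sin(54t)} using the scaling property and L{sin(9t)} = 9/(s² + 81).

Using L{f(at)} = (1/a)F(s/a) with a=6: L{sin(54t)} = (1/6) · 9/((s/6)² + 81) = (1/6) · 9·36/(s² + 2916) = 54/(s² + 2916)

Final answer: 54/(s² + 2916)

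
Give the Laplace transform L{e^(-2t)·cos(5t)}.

L{e^(at)·cos(ωt)} = (s-a)/((s-a)² + ω²), so L{e^(-2t)·cos(5t)} = (s+2)/((s+2)² + 25)

Final answer: (s+2)/((s+2)² + 25)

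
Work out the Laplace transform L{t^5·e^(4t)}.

L{t^n·e^(at)} = n!/(s-a)^(n+1), so L{t^5·e^(4t)} = 120/(s-4)^6

Final answer: 120/(s-4)^6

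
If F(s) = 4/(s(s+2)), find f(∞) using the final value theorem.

f(∞) = lim_{s→0} s·4/(s(s+2)) = lim_{s→0} 4/(s+2) = 4/2 = 2

Final answer: 2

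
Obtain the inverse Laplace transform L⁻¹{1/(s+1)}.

L⁻¹{1/(s-a)} = e^(at), so L⁻¹{1/(s+1)} = e^(-t)

Final answer: e^(-t)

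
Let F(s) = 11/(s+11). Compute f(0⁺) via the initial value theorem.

f(0⁺) = lim_{s→∞} s·11/(s+11) = lim_{s→∞} 11s/(s+11) = 11

Final answer: 11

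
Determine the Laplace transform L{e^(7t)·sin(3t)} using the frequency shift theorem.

Frequency shift: L{e^(at)f(t)} = F(s-a). L{e^(7t)·sin(3t)} = 3/((s-7)² + 9)

Final answer: 3/((s-7)² + 9)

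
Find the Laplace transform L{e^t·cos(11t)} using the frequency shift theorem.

Frequency shift: L{e^(at)f(t)} = F(s-a). L{e^t·cos(11t)} = (s-1)/((s-1)² + 121)

Final answer: (s-1)/((s-1)² + 121)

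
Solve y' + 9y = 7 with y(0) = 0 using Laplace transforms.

sY + 9Y = 7/s. Y = 7/(s(s+9)). Partial fractions: Y = 7/9/s - 7/9/(s+9)

Final answer: y(t) = 7/9(1 - e^(-9t))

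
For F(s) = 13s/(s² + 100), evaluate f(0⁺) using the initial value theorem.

f(0⁺) = lim_{s→∞} s·13s/(s² + 100) = lim_{s→∞} 13s²/(s² + 100) = 13

Final answer: 13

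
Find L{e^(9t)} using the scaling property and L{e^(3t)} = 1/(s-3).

Using L{f(at)} = (1/a)F(s/a) with a=3 and f(t) = e^(3t): L{e^(9t)} = (1/3) · 1/((s/3)-3) = (1/3) · 3/(s-9) = 1/(s-9)

Final answer: 1/(s-9)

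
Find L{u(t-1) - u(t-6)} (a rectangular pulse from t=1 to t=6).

L{u(t-a)} = e^(-as)/s. L{u(t-1) - u(t-6)} = (e^(-s) - e^(-6s))/s

Final answer: (e^(-s) - e^(-6s))/s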